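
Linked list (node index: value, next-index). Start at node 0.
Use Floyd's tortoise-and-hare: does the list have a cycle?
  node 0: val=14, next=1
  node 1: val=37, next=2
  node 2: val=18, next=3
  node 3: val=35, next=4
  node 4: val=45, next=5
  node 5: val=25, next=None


Floyd's tortoise (slow, +1) and hare (fast, +2):
  init: slow=0, fast=0
  step 1: slow=1, fast=2
  step 2: slow=2, fast=4
  step 3: fast 4->5->None, no cycle

Cycle: no


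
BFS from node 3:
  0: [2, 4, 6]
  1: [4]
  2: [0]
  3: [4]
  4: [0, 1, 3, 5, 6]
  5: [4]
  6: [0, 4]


Visit 3, enqueue [4]
Visit 4, enqueue [0, 1, 5, 6]
Visit 0, enqueue [2]
Visit 1, enqueue []
Visit 5, enqueue []
Visit 6, enqueue []
Visit 2, enqueue []

BFS order: [3, 4, 0, 1, 5, 6, 2]


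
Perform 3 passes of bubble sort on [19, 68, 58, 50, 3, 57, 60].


Initial: [19, 68, 58, 50, 3, 57, 60]
Pass 1: [19, 58, 50, 3, 57, 60, 68] (5 swaps)
Pass 2: [19, 50, 3, 57, 58, 60, 68] (3 swaps)
Pass 3: [19, 3, 50, 57, 58, 60, 68] (1 swaps)

After 3 passes: [19, 3, 50, 57, 58, 60, 68]


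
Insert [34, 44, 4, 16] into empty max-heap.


Insert 34: [34]
Insert 44: [44, 34]
Insert 4: [44, 34, 4]
Insert 16: [44, 34, 4, 16]

Final heap: [44, 34, 4, 16]


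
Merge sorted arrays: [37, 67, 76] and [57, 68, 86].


Take 37 from A
Take 57 from B
Take 67 from A
Take 68 from B
Take 76 from A

Merged: [37, 57, 67, 68, 76, 86]


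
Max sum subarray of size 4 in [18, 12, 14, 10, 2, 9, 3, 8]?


[0:4]: 54
[1:5]: 38
[2:6]: 35
[3:7]: 24
[4:8]: 22

Max: 54 at [0:4]


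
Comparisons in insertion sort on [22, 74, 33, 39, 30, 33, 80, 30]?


Algorithm: insertion sort
Input: [22, 74, 33, 39, 30, 33, 80, 30]
Sorted: [22, 30, 30, 33, 33, 39, 74, 80]

19


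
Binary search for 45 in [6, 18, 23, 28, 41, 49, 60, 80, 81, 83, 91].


Step 1: lo=0, hi=10, mid=5, val=49
Step 2: lo=0, hi=4, mid=2, val=23
Step 3: lo=3, hi=4, mid=3, val=28
Step 4: lo=4, hi=4, mid=4, val=41

Not found


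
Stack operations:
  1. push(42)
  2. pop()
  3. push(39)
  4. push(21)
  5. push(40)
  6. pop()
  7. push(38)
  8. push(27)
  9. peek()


push(42) -> [42]
pop()->42, []
push(39) -> [39]
push(21) -> [39, 21]
push(40) -> [39, 21, 40]
pop()->40, [39, 21]
push(38) -> [39, 21, 38]
push(27) -> [39, 21, 38, 27]
peek()->27

Final stack: [39, 21, 38, 27]


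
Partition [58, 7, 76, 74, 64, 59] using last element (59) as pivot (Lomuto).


Pivot: 59
  58 <= 59: advance i (no swap)
  7 <= 59: advance i (no swap)
Place pivot at 2: [58, 7, 59, 74, 64, 76]

Partitioned: [58, 7, 59, 74, 64, 76]


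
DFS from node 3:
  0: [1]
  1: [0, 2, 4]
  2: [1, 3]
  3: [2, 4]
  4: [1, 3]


Visit 3, push [4, 2]
Visit 2, push [1]
Visit 1, push [4, 0]
Visit 0, push []
Visit 4, push []

DFS order: [3, 2, 1, 0, 4]


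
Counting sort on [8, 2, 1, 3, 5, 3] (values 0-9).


Input: [8, 2, 1, 3, 5, 3]
Counts: [0, 1, 1, 2, 0, 1, 0, 0, 1, 0]

Sorted: [1, 2, 3, 3, 5, 8]


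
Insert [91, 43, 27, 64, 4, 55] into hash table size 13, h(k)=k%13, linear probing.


Insert 91: h=0 -> slot 0
Insert 43: h=4 -> slot 4
Insert 27: h=1 -> slot 1
Insert 64: h=12 -> slot 12
Insert 4: h=4, 1 probes -> slot 5
Insert 55: h=3 -> slot 3

Table: [91, 27, None, 55, 43, 4, None, None, None, None, None, None, 64]


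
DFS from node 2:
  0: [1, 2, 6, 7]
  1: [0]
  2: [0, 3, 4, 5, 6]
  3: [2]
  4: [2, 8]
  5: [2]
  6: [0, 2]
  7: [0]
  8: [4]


Visit 2, push [6, 5, 4, 3, 0]
Visit 0, push [7, 6, 1]
Visit 1, push []
Visit 6, push []
Visit 7, push []
Visit 3, push []
Visit 4, push [8]
Visit 8, push []
Visit 5, push []

DFS order: [2, 0, 1, 6, 7, 3, 4, 8, 5]


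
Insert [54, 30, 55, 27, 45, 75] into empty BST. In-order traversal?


Insert 54: root
Insert 30: L from 54
Insert 55: R from 54
Insert 27: L from 54 -> L from 30
Insert 45: L from 54 -> R from 30
Insert 75: R from 54 -> R from 55

In-order: [27, 30, 45, 54, 55, 75]


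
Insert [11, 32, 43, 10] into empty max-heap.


Insert 11: [11]
Insert 32: [32, 11]
Insert 43: [43, 11, 32]
Insert 10: [43, 11, 32, 10]

Final heap: [43, 11, 32, 10]


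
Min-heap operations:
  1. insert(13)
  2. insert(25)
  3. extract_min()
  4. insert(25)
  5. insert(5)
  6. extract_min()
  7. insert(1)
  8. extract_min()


insert(13) -> [13]
insert(25) -> [13, 25]
extract_min()->13, [25]
insert(25) -> [25, 25]
insert(5) -> [5, 25, 25]
extract_min()->5, [25, 25]
insert(1) -> [1, 25, 25]
extract_min()->1, [25, 25]

Final heap: [25, 25]


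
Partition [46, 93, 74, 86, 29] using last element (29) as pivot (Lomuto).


Pivot: 29
Place pivot at 0: [29, 93, 74, 86, 46]

Partitioned: [29, 93, 74, 86, 46]


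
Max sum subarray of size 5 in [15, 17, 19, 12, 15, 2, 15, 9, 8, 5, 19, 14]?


[0:5]: 78
[1:6]: 65
[2:7]: 63
[3:8]: 53
[4:9]: 49
[5:10]: 39
[6:11]: 56
[7:12]: 55

Max: 78 at [0:5]


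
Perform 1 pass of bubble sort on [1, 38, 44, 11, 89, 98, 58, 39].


Initial: [1, 38, 44, 11, 89, 98, 58, 39]
Pass 1: [1, 38, 11, 44, 89, 58, 39, 98] (3 swaps)

After 1 pass: [1, 38, 11, 44, 89, 58, 39, 98]


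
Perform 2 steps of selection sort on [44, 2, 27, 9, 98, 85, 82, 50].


Initial: [44, 2, 27, 9, 98, 85, 82, 50]
Step 1: min=2 at 1
  Swap: [2, 44, 27, 9, 98, 85, 82, 50]
Step 2: min=9 at 3
  Swap: [2, 9, 27, 44, 98, 85, 82, 50]

After 2 steps: [2, 9, 27, 44, 98, 85, 82, 50]


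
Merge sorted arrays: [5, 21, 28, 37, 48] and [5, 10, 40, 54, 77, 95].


Take 5 from A
Take 5 from B
Take 10 from B
Take 21 from A
Take 28 from A
Take 37 from A
Take 40 from B
Take 48 from A

Merged: [5, 5, 10, 21, 28, 37, 40, 48, 54, 77, 95]


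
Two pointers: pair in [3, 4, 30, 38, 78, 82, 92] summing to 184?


lo=0(3)+hi=6(92)=95
lo=1(4)+hi=6(92)=96
lo=2(30)+hi=6(92)=122
lo=3(38)+hi=6(92)=130
lo=4(78)+hi=6(92)=170
lo=5(82)+hi=6(92)=174

No pair found


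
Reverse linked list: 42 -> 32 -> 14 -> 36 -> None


Step 1: curr=42, set curr.next=prev(None) | reversed so far: 42
Step 2: curr=32, set curr.next=prev(42) | reversed so far: 32 -> 42
Step 3: curr=14, set curr.next=prev(32) | reversed so far: 14 -> 32 -> 42
Step 4: curr=36, set curr.next=prev(14) | reversed so far: 36 -> 14 -> 32 -> 42

36 -> 14 -> 32 -> 42 -> None


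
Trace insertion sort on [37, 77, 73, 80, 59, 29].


Initial: [37, 77, 73, 80, 59, 29]
Insert 77: [37, 77, 73, 80, 59, 29]
Insert 73: [37, 73, 77, 80, 59, 29]
Insert 80: [37, 73, 77, 80, 59, 29]
Insert 59: [37, 59, 73, 77, 80, 29]
Insert 29: [29, 37, 59, 73, 77, 80]

Sorted: [29, 37, 59, 73, 77, 80]


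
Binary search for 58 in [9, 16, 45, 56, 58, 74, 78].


Step 1: lo=0, hi=6, mid=3, val=56
Step 2: lo=4, hi=6, mid=5, val=74
Step 3: lo=4, hi=4, mid=4, val=58

Found at index 4


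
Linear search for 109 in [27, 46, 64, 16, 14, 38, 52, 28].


i=0: 27!=109
i=1: 46!=109
i=2: 64!=109
i=3: 16!=109
i=4: 14!=109
i=5: 38!=109
i=6: 52!=109
i=7: 28!=109

Not found, 8 comps


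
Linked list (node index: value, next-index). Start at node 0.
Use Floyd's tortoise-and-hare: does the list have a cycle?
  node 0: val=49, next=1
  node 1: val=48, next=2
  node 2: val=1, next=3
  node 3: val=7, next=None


Floyd's tortoise (slow, +1) and hare (fast, +2):
  init: slow=0, fast=0
  step 1: slow=1, fast=2
  step 2: fast 2->3->None, no cycle

Cycle: no


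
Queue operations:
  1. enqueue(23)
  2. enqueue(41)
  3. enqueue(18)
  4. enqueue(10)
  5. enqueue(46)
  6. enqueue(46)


enqueue(23) -> [23]
enqueue(41) -> [23, 41]
enqueue(18) -> [23, 41, 18]
enqueue(10) -> [23, 41, 18, 10]
enqueue(46) -> [23, 41, 18, 10, 46]
enqueue(46) -> [23, 41, 18, 10, 46, 46]

Final queue: [23, 41, 18, 10, 46, 46]


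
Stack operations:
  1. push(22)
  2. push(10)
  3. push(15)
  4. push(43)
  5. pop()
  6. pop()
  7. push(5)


push(22) -> [22]
push(10) -> [22, 10]
push(15) -> [22, 10, 15]
push(43) -> [22, 10, 15, 43]
pop()->43, [22, 10, 15]
pop()->15, [22, 10]
push(5) -> [22, 10, 5]

Final stack: [22, 10, 5]


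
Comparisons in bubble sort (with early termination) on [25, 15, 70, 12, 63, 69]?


Algorithm: bubble sort (with early termination)
Input: [25, 15, 70, 12, 63, 69]
Sorted: [12, 15, 25, 63, 69, 70]

14


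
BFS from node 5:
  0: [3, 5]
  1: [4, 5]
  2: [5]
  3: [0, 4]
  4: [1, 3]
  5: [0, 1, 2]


Visit 5, enqueue [0, 1, 2]
Visit 0, enqueue [3]
Visit 1, enqueue [4]
Visit 2, enqueue []
Visit 3, enqueue []
Visit 4, enqueue []

BFS order: [5, 0, 1, 2, 3, 4]


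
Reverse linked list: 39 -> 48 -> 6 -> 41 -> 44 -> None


Step 1: curr=39, set curr.next=prev(None) | reversed so far: 39
Step 2: curr=48, set curr.next=prev(39) | reversed so far: 48 -> 39
Step 3: curr=6, set curr.next=prev(48) | reversed so far: 6 -> 48 -> 39
Step 4: curr=41, set curr.next=prev(6) | reversed so far: 41 -> 6 -> 48 -> 39
Step 5: curr=44, set curr.next=prev(41) | reversed so far: 44 -> 41 -> 6 -> 48 -> 39

44 -> 41 -> 6 -> 48 -> 39 -> None


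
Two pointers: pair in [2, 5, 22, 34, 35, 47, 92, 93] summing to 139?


lo=0(2)+hi=7(93)=95
lo=1(5)+hi=7(93)=98
lo=2(22)+hi=7(93)=115
lo=3(34)+hi=7(93)=127
lo=4(35)+hi=7(93)=128
lo=5(47)+hi=7(93)=140
lo=5(47)+hi=6(92)=139

Yes: 47+92=139


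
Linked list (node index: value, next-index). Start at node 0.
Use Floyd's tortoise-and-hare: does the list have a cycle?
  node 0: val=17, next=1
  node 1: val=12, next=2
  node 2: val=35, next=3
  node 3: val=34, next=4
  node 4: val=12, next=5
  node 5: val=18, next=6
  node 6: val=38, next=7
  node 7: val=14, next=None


Floyd's tortoise (slow, +1) and hare (fast, +2):
  init: slow=0, fast=0
  step 1: slow=1, fast=2
  step 2: slow=2, fast=4
  step 3: slow=3, fast=6
  step 4: fast 6->7->None, no cycle

Cycle: no


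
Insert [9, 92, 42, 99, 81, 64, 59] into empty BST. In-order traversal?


Insert 9: root
Insert 92: R from 9
Insert 42: R from 9 -> L from 92
Insert 99: R from 9 -> R from 92
Insert 81: R from 9 -> L from 92 -> R from 42
Insert 64: R from 9 -> L from 92 -> R from 42 -> L from 81
Insert 59: R from 9 -> L from 92 -> R from 42 -> L from 81 -> L from 64

In-order: [9, 42, 59, 64, 81, 92, 99]


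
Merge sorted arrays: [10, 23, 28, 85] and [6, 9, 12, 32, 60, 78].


Take 6 from B
Take 9 from B
Take 10 from A
Take 12 from B
Take 23 from A
Take 28 from A
Take 32 from B
Take 60 from B
Take 78 from B

Merged: [6, 9, 10, 12, 23, 28, 32, 60, 78, 85]


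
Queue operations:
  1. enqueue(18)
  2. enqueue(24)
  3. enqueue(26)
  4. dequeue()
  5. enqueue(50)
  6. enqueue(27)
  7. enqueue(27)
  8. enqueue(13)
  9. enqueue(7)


enqueue(18) -> [18]
enqueue(24) -> [18, 24]
enqueue(26) -> [18, 24, 26]
dequeue()->18, [24, 26]
enqueue(50) -> [24, 26, 50]
enqueue(27) -> [24, 26, 50, 27]
enqueue(27) -> [24, 26, 50, 27, 27]
enqueue(13) -> [24, 26, 50, 27, 27, 13]
enqueue(7) -> [24, 26, 50, 27, 27, 13, 7]

Final queue: [24, 26, 50, 27, 27, 13, 7]


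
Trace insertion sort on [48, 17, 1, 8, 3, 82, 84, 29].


Initial: [48, 17, 1, 8, 3, 82, 84, 29]
Insert 17: [17, 48, 1, 8, 3, 82, 84, 29]
Insert 1: [1, 17, 48, 8, 3, 82, 84, 29]
Insert 8: [1, 8, 17, 48, 3, 82, 84, 29]
Insert 3: [1, 3, 8, 17, 48, 82, 84, 29]
Insert 82: [1, 3, 8, 17, 48, 82, 84, 29]
Insert 84: [1, 3, 8, 17, 48, 82, 84, 29]
Insert 29: [1, 3, 8, 17, 29, 48, 82, 84]

Sorted: [1, 3, 8, 17, 29, 48, 82, 84]


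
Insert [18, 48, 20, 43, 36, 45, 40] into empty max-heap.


Insert 18: [18]
Insert 48: [48, 18]
Insert 20: [48, 18, 20]
Insert 43: [48, 43, 20, 18]
Insert 36: [48, 43, 20, 18, 36]
Insert 45: [48, 43, 45, 18, 36, 20]
Insert 40: [48, 43, 45, 18, 36, 20, 40]

Final heap: [48, 43, 45, 18, 36, 20, 40]


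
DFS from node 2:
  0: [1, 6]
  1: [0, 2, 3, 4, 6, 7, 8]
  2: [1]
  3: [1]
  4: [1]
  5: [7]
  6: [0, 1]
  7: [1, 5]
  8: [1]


Visit 2, push [1]
Visit 1, push [8, 7, 6, 4, 3, 0]
Visit 0, push [6]
Visit 6, push []
Visit 3, push []
Visit 4, push []
Visit 7, push [5]
Visit 5, push []
Visit 8, push []

DFS order: [2, 1, 0, 6, 3, 4, 7, 5, 8]


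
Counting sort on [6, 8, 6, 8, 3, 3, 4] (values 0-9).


Input: [6, 8, 6, 8, 3, 3, 4]
Counts: [0, 0, 0, 2, 1, 0, 2, 0, 2, 0]

Sorted: [3, 3, 4, 6, 6, 8, 8]


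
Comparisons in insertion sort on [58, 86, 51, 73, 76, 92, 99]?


Algorithm: insertion sort
Input: [58, 86, 51, 73, 76, 92, 99]
Sorted: [51, 58, 73, 76, 86, 92, 99]

9


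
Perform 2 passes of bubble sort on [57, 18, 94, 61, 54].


Initial: [57, 18, 94, 61, 54]
Pass 1: [18, 57, 61, 54, 94] (3 swaps)
Pass 2: [18, 57, 54, 61, 94] (1 swaps)

After 2 passes: [18, 57, 54, 61, 94]


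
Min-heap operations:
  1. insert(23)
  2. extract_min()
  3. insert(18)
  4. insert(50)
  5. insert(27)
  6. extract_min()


insert(23) -> [23]
extract_min()->23, []
insert(18) -> [18]
insert(50) -> [18, 50]
insert(27) -> [18, 50, 27]
extract_min()->18, [27, 50]

Final heap: [27, 50]


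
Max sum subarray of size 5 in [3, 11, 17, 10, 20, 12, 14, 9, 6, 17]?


[0:5]: 61
[1:6]: 70
[2:7]: 73
[3:8]: 65
[4:9]: 61
[5:10]: 58

Max: 73 at [2:7]


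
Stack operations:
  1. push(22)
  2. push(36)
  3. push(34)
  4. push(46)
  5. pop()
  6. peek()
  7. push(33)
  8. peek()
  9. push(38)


push(22) -> [22]
push(36) -> [22, 36]
push(34) -> [22, 36, 34]
push(46) -> [22, 36, 34, 46]
pop()->46, [22, 36, 34]
peek()->34
push(33) -> [22, 36, 34, 33]
peek()->33
push(38) -> [22, 36, 34, 33, 38]

Final stack: [22, 36, 34, 33, 38]


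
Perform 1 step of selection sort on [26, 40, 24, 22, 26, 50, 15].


Initial: [26, 40, 24, 22, 26, 50, 15]
Step 1: min=15 at 6
  Swap: [15, 40, 24, 22, 26, 50, 26]

After 1 step: [15, 40, 24, 22, 26, 50, 26]


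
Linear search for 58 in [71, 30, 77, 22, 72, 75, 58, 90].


i=0: 71!=58
i=1: 30!=58
i=2: 77!=58
i=3: 22!=58
i=4: 72!=58
i=5: 75!=58
i=6: 58==58 found!

Found at 6, 7 comps


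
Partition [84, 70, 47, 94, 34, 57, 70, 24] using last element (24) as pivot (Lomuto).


Pivot: 24
Place pivot at 0: [24, 70, 47, 94, 34, 57, 70, 84]

Partitioned: [24, 70, 47, 94, 34, 57, 70, 84]


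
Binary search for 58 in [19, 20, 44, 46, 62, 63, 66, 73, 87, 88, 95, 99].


Step 1: lo=0, hi=11, mid=5, val=63
Step 2: lo=0, hi=4, mid=2, val=44
Step 3: lo=3, hi=4, mid=3, val=46
Step 4: lo=4, hi=4, mid=4, val=62

Not found


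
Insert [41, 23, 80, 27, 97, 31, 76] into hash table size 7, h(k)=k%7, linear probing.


Insert 41: h=6 -> slot 6
Insert 23: h=2 -> slot 2
Insert 80: h=3 -> slot 3
Insert 27: h=6, 1 probes -> slot 0
Insert 97: h=6, 2 probes -> slot 1
Insert 31: h=3, 1 probes -> slot 4
Insert 76: h=6, 6 probes -> slot 5

Table: [27, 97, 23, 80, 31, 76, 41]


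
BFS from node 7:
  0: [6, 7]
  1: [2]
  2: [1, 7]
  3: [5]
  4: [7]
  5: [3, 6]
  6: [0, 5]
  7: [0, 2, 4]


Visit 7, enqueue [0, 2, 4]
Visit 0, enqueue [6]
Visit 2, enqueue [1]
Visit 4, enqueue []
Visit 6, enqueue [5]
Visit 1, enqueue []
Visit 5, enqueue [3]
Visit 3, enqueue []

BFS order: [7, 0, 2, 4, 6, 1, 5, 3]


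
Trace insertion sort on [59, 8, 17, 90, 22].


Initial: [59, 8, 17, 90, 22]
Insert 8: [8, 59, 17, 90, 22]
Insert 17: [8, 17, 59, 90, 22]
Insert 90: [8, 17, 59, 90, 22]
Insert 22: [8, 17, 22, 59, 90]

Sorted: [8, 17, 22, 59, 90]


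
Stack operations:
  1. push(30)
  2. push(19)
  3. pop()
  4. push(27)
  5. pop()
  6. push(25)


push(30) -> [30]
push(19) -> [30, 19]
pop()->19, [30]
push(27) -> [30, 27]
pop()->27, [30]
push(25) -> [30, 25]

Final stack: [30, 25]


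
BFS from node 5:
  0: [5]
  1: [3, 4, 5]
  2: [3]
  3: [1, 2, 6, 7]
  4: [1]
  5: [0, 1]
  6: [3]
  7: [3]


Visit 5, enqueue [0, 1]
Visit 0, enqueue []
Visit 1, enqueue [3, 4]
Visit 3, enqueue [2, 6, 7]
Visit 4, enqueue []
Visit 2, enqueue []
Visit 6, enqueue []
Visit 7, enqueue []

BFS order: [5, 0, 1, 3, 4, 2, 6, 7]


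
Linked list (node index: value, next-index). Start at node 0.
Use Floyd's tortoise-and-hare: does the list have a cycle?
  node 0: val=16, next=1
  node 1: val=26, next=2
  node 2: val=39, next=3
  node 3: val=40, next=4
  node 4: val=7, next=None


Floyd's tortoise (slow, +1) and hare (fast, +2):
  init: slow=0, fast=0
  step 1: slow=1, fast=2
  step 2: slow=2, fast=4
  step 3: fast -> None, no cycle

Cycle: no


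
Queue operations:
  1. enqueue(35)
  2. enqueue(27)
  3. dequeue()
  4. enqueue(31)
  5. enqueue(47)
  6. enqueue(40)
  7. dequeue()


enqueue(35) -> [35]
enqueue(27) -> [35, 27]
dequeue()->35, [27]
enqueue(31) -> [27, 31]
enqueue(47) -> [27, 31, 47]
enqueue(40) -> [27, 31, 47, 40]
dequeue()->27, [31, 47, 40]

Final queue: [31, 47, 40]


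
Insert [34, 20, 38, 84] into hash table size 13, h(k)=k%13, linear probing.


Insert 34: h=8 -> slot 8
Insert 20: h=7 -> slot 7
Insert 38: h=12 -> slot 12
Insert 84: h=6 -> slot 6

Table: [None, None, None, None, None, None, 84, 20, 34, None, None, None, 38]


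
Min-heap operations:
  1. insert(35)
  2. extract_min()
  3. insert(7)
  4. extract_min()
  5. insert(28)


insert(35) -> [35]
extract_min()->35, []
insert(7) -> [7]
extract_min()->7, []
insert(28) -> [28]

Final heap: [28]


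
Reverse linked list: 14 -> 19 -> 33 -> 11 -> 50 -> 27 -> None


Step 1: curr=14, set curr.next=prev(None) | reversed so far: 14
Step 2: curr=19, set curr.next=prev(14) | reversed so far: 19 -> 14
Step 3: curr=33, set curr.next=prev(19) | reversed so far: 33 -> 19 -> 14
Step 4: curr=11, set curr.next=prev(33) | reversed so far: 11 -> 33 -> 19 -> 14
Step 5: curr=50, set curr.next=prev(11) | reversed so far: 50 -> 11 -> 33 -> 19 -> 14
Step 6: curr=27, set curr.next=prev(50) | reversed so far: 27 -> 50 -> 11 -> 33 -> 19 -> 14

27 -> 50 -> 11 -> 33 -> 19 -> 14 -> None


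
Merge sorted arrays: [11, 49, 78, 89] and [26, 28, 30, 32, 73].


Take 11 from A
Take 26 from B
Take 28 from B
Take 30 from B
Take 32 from B
Take 49 from A
Take 73 from B

Merged: [11, 26, 28, 30, 32, 49, 73, 78, 89]


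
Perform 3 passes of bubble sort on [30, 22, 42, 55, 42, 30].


Initial: [30, 22, 42, 55, 42, 30]
Pass 1: [22, 30, 42, 42, 30, 55] (3 swaps)
Pass 2: [22, 30, 42, 30, 42, 55] (1 swaps)
Pass 3: [22, 30, 30, 42, 42, 55] (1 swaps)

After 3 passes: [22, 30, 30, 42, 42, 55]


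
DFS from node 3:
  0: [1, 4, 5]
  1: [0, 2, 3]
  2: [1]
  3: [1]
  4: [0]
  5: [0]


Visit 3, push [1]
Visit 1, push [2, 0]
Visit 0, push [5, 4]
Visit 4, push []
Visit 5, push []
Visit 2, push []

DFS order: [3, 1, 0, 4, 5, 2]


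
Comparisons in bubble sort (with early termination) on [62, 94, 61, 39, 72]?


Algorithm: bubble sort (with early termination)
Input: [62, 94, 61, 39, 72]
Sorted: [39, 61, 62, 72, 94]

10


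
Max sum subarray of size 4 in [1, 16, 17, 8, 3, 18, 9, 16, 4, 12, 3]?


[0:4]: 42
[1:5]: 44
[2:6]: 46
[3:7]: 38
[4:8]: 46
[5:9]: 47
[6:10]: 41
[7:11]: 35

Max: 47 at [5:9]


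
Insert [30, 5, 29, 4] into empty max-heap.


Insert 30: [30]
Insert 5: [30, 5]
Insert 29: [30, 5, 29]
Insert 4: [30, 5, 29, 4]

Final heap: [30, 5, 29, 4]


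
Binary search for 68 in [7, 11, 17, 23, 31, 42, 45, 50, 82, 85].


Step 1: lo=0, hi=9, mid=4, val=31
Step 2: lo=5, hi=9, mid=7, val=50
Step 3: lo=8, hi=9, mid=8, val=82

Not found


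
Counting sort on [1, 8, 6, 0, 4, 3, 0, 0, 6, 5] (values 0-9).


Input: [1, 8, 6, 0, 4, 3, 0, 0, 6, 5]
Counts: [3, 1, 0, 1, 1, 1, 2, 0, 1, 0]

Sorted: [0, 0, 0, 1, 3, 4, 5, 6, 6, 8]


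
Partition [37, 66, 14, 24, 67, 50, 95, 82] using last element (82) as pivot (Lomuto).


Pivot: 82
  37 <= 82: advance i (no swap)
  66 <= 82: advance i (no swap)
  14 <= 82: advance i (no swap)
  24 <= 82: advance i (no swap)
  67 <= 82: advance i (no swap)
  50 <= 82: advance i (no swap)
Place pivot at 6: [37, 66, 14, 24, 67, 50, 82, 95]

Partitioned: [37, 66, 14, 24, 67, 50, 82, 95]


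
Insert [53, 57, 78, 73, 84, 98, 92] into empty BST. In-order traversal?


Insert 53: root
Insert 57: R from 53
Insert 78: R from 53 -> R from 57
Insert 73: R from 53 -> R from 57 -> L from 78
Insert 84: R from 53 -> R from 57 -> R from 78
Insert 98: R from 53 -> R from 57 -> R from 78 -> R from 84
Insert 92: R from 53 -> R from 57 -> R from 78 -> R from 84 -> L from 98

In-order: [53, 57, 73, 78, 84, 92, 98]


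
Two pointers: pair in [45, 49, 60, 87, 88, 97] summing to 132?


lo=0(45)+hi=5(97)=142
lo=0(45)+hi=4(88)=133
lo=0(45)+hi=3(87)=132

Yes: 45+87=132


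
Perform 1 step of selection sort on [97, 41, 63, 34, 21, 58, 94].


Initial: [97, 41, 63, 34, 21, 58, 94]
Step 1: min=21 at 4
  Swap: [21, 41, 63, 34, 97, 58, 94]

After 1 step: [21, 41, 63, 34, 97, 58, 94]


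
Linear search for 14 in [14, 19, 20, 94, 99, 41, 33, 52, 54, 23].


i=0: 14==14 found!

Found at 0, 1 comps


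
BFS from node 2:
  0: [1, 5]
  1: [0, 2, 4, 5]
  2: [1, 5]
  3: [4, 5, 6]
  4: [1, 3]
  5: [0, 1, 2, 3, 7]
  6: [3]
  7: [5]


Visit 2, enqueue [1, 5]
Visit 1, enqueue [0, 4]
Visit 5, enqueue [3, 7]
Visit 0, enqueue []
Visit 4, enqueue []
Visit 3, enqueue [6]
Visit 7, enqueue []
Visit 6, enqueue []

BFS order: [2, 1, 5, 0, 4, 3, 7, 6]


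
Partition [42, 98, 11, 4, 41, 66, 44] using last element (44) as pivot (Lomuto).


Pivot: 44
  42 <= 44: advance i (no swap)
  11 <= 44: swap -> [42, 11, 98, 4, 41, 66, 44]
  4 <= 44: swap -> [42, 11, 4, 98, 41, 66, 44]
  41 <= 44: swap -> [42, 11, 4, 41, 98, 66, 44]
Place pivot at 4: [42, 11, 4, 41, 44, 66, 98]

Partitioned: [42, 11, 4, 41, 44, 66, 98]


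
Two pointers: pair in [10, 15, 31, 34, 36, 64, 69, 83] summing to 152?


lo=0(10)+hi=7(83)=93
lo=1(15)+hi=7(83)=98
lo=2(31)+hi=7(83)=114
lo=3(34)+hi=7(83)=117
lo=4(36)+hi=7(83)=119
lo=5(64)+hi=7(83)=147
lo=6(69)+hi=7(83)=152

Yes: 69+83=152


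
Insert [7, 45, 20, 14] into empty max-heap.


Insert 7: [7]
Insert 45: [45, 7]
Insert 20: [45, 7, 20]
Insert 14: [45, 14, 20, 7]

Final heap: [45, 14, 20, 7]


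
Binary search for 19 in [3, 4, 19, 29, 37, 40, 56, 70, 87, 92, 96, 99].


Step 1: lo=0, hi=11, mid=5, val=40
Step 2: lo=0, hi=4, mid=2, val=19

Found at index 2


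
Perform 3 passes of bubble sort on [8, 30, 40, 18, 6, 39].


Initial: [8, 30, 40, 18, 6, 39]
Pass 1: [8, 30, 18, 6, 39, 40] (3 swaps)
Pass 2: [8, 18, 6, 30, 39, 40] (2 swaps)
Pass 3: [8, 6, 18, 30, 39, 40] (1 swaps)

After 3 passes: [8, 6, 18, 30, 39, 40]


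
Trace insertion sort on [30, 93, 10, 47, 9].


Initial: [30, 93, 10, 47, 9]
Insert 93: [30, 93, 10, 47, 9]
Insert 10: [10, 30, 93, 47, 9]
Insert 47: [10, 30, 47, 93, 9]
Insert 9: [9, 10, 30, 47, 93]

Sorted: [9, 10, 30, 47, 93]


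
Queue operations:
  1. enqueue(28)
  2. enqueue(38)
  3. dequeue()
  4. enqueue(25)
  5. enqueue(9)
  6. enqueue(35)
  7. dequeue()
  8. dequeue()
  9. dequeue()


enqueue(28) -> [28]
enqueue(38) -> [28, 38]
dequeue()->28, [38]
enqueue(25) -> [38, 25]
enqueue(9) -> [38, 25, 9]
enqueue(35) -> [38, 25, 9, 35]
dequeue()->38, [25, 9, 35]
dequeue()->25, [9, 35]
dequeue()->9, [35]

Final queue: [35]


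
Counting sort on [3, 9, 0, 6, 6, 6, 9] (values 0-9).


Input: [3, 9, 0, 6, 6, 6, 9]
Counts: [1, 0, 0, 1, 0, 0, 3, 0, 0, 2]

Sorted: [0, 3, 6, 6, 6, 9, 9]


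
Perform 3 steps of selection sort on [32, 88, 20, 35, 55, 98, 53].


Initial: [32, 88, 20, 35, 55, 98, 53]
Step 1: min=20 at 2
  Swap: [20, 88, 32, 35, 55, 98, 53]
Step 2: min=32 at 2
  Swap: [20, 32, 88, 35, 55, 98, 53]
Step 3: min=35 at 3
  Swap: [20, 32, 35, 88, 55, 98, 53]

After 3 steps: [20, 32, 35, 88, 55, 98, 53]


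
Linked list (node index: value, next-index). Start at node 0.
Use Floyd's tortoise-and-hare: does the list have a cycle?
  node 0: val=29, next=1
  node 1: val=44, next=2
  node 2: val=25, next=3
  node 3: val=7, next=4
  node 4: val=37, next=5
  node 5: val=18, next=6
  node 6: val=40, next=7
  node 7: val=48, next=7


Floyd's tortoise (slow, +1) and hare (fast, +2):
  init: slow=0, fast=0
  step 1: slow=1, fast=2
  step 2: slow=2, fast=4
  step 3: slow=3, fast=6
  step 4: slow=4, fast=7
  step 5: slow=5, fast=7
  step 6: slow=6, fast=7
  step 7: slow=7, fast=7
  slow == fast at node 7: cycle detected

Cycle: yes


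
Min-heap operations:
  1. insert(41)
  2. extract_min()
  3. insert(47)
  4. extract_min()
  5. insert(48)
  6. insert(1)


insert(41) -> [41]
extract_min()->41, []
insert(47) -> [47]
extract_min()->47, []
insert(48) -> [48]
insert(1) -> [1, 48]

Final heap: [1, 48]


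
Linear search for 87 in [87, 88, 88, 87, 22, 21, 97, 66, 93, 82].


i=0: 87==87 found!

Found at 0, 1 comps


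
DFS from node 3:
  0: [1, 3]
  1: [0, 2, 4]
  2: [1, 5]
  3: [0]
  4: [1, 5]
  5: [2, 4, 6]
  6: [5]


Visit 3, push [0]
Visit 0, push [1]
Visit 1, push [4, 2]
Visit 2, push [5]
Visit 5, push [6, 4]
Visit 4, push []
Visit 6, push []

DFS order: [3, 0, 1, 2, 5, 4, 6]


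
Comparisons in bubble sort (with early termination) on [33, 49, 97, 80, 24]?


Algorithm: bubble sort (with early termination)
Input: [33, 49, 97, 80, 24]
Sorted: [24, 33, 49, 80, 97]

10


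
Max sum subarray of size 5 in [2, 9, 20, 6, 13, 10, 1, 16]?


[0:5]: 50
[1:6]: 58
[2:7]: 50
[3:8]: 46

Max: 58 at [1:6]


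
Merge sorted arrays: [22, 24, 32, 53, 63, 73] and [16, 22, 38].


Take 16 from B
Take 22 from A
Take 22 from B
Take 24 from A
Take 32 from A
Take 38 from B

Merged: [16, 22, 22, 24, 32, 38, 53, 63, 73]


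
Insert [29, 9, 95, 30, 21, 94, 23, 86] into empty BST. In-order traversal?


Insert 29: root
Insert 9: L from 29
Insert 95: R from 29
Insert 30: R from 29 -> L from 95
Insert 21: L from 29 -> R from 9
Insert 94: R from 29 -> L from 95 -> R from 30
Insert 23: L from 29 -> R from 9 -> R from 21
Insert 86: R from 29 -> L from 95 -> R from 30 -> L from 94

In-order: [9, 21, 23, 29, 30, 86, 94, 95]


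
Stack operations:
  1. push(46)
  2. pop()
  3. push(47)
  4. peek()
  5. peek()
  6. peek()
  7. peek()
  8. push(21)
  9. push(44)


push(46) -> [46]
pop()->46, []
push(47) -> [47]
peek()->47
peek()->47
peek()->47
peek()->47
push(21) -> [47, 21]
push(44) -> [47, 21, 44]

Final stack: [47, 21, 44]


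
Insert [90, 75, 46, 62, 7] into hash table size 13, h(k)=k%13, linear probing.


Insert 90: h=12 -> slot 12
Insert 75: h=10 -> slot 10
Insert 46: h=7 -> slot 7
Insert 62: h=10, 1 probes -> slot 11
Insert 7: h=7, 1 probes -> slot 8

Table: [None, None, None, None, None, None, None, 46, 7, None, 75, 62, 90]


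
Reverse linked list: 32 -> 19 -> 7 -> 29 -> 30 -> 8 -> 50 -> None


Step 1: curr=32, set curr.next=prev(None) | reversed so far: 32
Step 2: curr=19, set curr.next=prev(32) | reversed so far: 19 -> 32
Step 3: curr=7, set curr.next=prev(19) | reversed so far: 7 -> 19 -> 32
Step 4: curr=29, set curr.next=prev(7) | reversed so far: 29 -> 7 -> 19 -> 32
Step 5: curr=30, set curr.next=prev(29) | reversed so far: 30 -> 29 -> 7 -> 19 -> 32
Step 6: curr=8, set curr.next=prev(30) | reversed so far: 8 -> 30 -> 29 -> 7 -> 19 -> 32
Step 7: curr=50, set curr.next=prev(8) | reversed so far: 50 -> 8 -> 30 -> 29 -> 7 -> 19 -> 32

50 -> 8 -> 30 -> 29 -> 7 -> 19 -> 32 -> None


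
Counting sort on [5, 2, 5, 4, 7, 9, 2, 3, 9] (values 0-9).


Input: [5, 2, 5, 4, 7, 9, 2, 3, 9]
Counts: [0, 0, 2, 1, 1, 2, 0, 1, 0, 2]

Sorted: [2, 2, 3, 4, 5, 5, 7, 9, 9]


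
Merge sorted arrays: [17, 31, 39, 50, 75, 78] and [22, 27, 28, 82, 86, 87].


Take 17 from A
Take 22 from B
Take 27 from B
Take 28 from B
Take 31 from A
Take 39 from A
Take 50 from A
Take 75 from A
Take 78 from A

Merged: [17, 22, 27, 28, 31, 39, 50, 75, 78, 82, 86, 87]


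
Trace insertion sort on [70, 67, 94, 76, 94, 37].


Initial: [70, 67, 94, 76, 94, 37]
Insert 67: [67, 70, 94, 76, 94, 37]
Insert 94: [67, 70, 94, 76, 94, 37]
Insert 76: [67, 70, 76, 94, 94, 37]
Insert 94: [67, 70, 76, 94, 94, 37]
Insert 37: [37, 67, 70, 76, 94, 94]

Sorted: [37, 67, 70, 76, 94, 94]


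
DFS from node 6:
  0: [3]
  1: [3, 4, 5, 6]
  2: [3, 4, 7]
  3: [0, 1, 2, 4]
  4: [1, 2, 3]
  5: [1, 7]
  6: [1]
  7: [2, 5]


Visit 6, push [1]
Visit 1, push [5, 4, 3]
Visit 3, push [4, 2, 0]
Visit 0, push []
Visit 2, push [7, 4]
Visit 4, push []
Visit 7, push [5]
Visit 5, push []

DFS order: [6, 1, 3, 0, 2, 4, 7, 5]


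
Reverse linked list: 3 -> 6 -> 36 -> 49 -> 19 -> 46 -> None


Step 1: curr=3, set curr.next=prev(None) | reversed so far: 3
Step 2: curr=6, set curr.next=prev(3) | reversed so far: 6 -> 3
Step 3: curr=36, set curr.next=prev(6) | reversed so far: 36 -> 6 -> 3
Step 4: curr=49, set curr.next=prev(36) | reversed so far: 49 -> 36 -> 6 -> 3
Step 5: curr=19, set curr.next=prev(49) | reversed so far: 19 -> 49 -> 36 -> 6 -> 3
Step 6: curr=46, set curr.next=prev(19) | reversed so far: 46 -> 19 -> 49 -> 36 -> 6 -> 3

46 -> 19 -> 49 -> 36 -> 6 -> 3 -> None


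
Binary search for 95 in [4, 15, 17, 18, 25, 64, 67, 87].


Step 1: lo=0, hi=7, mid=3, val=18
Step 2: lo=4, hi=7, mid=5, val=64
Step 3: lo=6, hi=7, mid=6, val=67
Step 4: lo=7, hi=7, mid=7, val=87

Not found


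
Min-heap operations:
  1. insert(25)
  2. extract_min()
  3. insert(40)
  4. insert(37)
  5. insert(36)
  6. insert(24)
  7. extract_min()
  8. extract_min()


insert(25) -> [25]
extract_min()->25, []
insert(40) -> [40]
insert(37) -> [37, 40]
insert(36) -> [36, 40, 37]
insert(24) -> [24, 36, 37, 40]
extract_min()->24, [36, 40, 37]
extract_min()->36, [37, 40]

Final heap: [37, 40]


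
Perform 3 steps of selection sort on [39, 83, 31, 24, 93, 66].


Initial: [39, 83, 31, 24, 93, 66]
Step 1: min=24 at 3
  Swap: [24, 83, 31, 39, 93, 66]
Step 2: min=31 at 2
  Swap: [24, 31, 83, 39, 93, 66]
Step 3: min=39 at 3
  Swap: [24, 31, 39, 83, 93, 66]

After 3 steps: [24, 31, 39, 83, 93, 66]


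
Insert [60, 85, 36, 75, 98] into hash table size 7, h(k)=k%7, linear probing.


Insert 60: h=4 -> slot 4
Insert 85: h=1 -> slot 1
Insert 36: h=1, 1 probes -> slot 2
Insert 75: h=5 -> slot 5
Insert 98: h=0 -> slot 0

Table: [98, 85, 36, None, 60, 75, None]


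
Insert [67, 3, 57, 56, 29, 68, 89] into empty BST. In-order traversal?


Insert 67: root
Insert 3: L from 67
Insert 57: L from 67 -> R from 3
Insert 56: L from 67 -> R from 3 -> L from 57
Insert 29: L from 67 -> R from 3 -> L from 57 -> L from 56
Insert 68: R from 67
Insert 89: R from 67 -> R from 68

In-order: [3, 29, 56, 57, 67, 68, 89]


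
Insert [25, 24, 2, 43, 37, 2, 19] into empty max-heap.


Insert 25: [25]
Insert 24: [25, 24]
Insert 2: [25, 24, 2]
Insert 43: [43, 25, 2, 24]
Insert 37: [43, 37, 2, 24, 25]
Insert 2: [43, 37, 2, 24, 25, 2]
Insert 19: [43, 37, 19, 24, 25, 2, 2]

Final heap: [43, 37, 19, 24, 25, 2, 2]


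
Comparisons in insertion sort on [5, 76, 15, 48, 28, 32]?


Algorithm: insertion sort
Input: [5, 76, 15, 48, 28, 32]
Sorted: [5, 15, 28, 32, 48, 76]

11


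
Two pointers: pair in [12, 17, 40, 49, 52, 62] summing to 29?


lo=0(12)+hi=5(62)=74
lo=0(12)+hi=4(52)=64
lo=0(12)+hi=3(49)=61
lo=0(12)+hi=2(40)=52
lo=0(12)+hi=1(17)=29

Yes: 12+17=29


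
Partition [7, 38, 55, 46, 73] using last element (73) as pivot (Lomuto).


Pivot: 73
  7 <= 73: advance i (no swap)
  38 <= 73: advance i (no swap)
  55 <= 73: advance i (no swap)
  46 <= 73: advance i (no swap)
Place pivot at 4: [7, 38, 55, 46, 73]

Partitioned: [7, 38, 55, 46, 73]


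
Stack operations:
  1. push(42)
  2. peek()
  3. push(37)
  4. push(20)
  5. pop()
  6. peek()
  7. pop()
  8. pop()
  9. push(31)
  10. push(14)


push(42) -> [42]
peek()->42
push(37) -> [42, 37]
push(20) -> [42, 37, 20]
pop()->20, [42, 37]
peek()->37
pop()->37, [42]
pop()->42, []
push(31) -> [31]
push(14) -> [31, 14]

Final stack: [31, 14]


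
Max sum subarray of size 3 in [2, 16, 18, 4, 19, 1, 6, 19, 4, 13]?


[0:3]: 36
[1:4]: 38
[2:5]: 41
[3:6]: 24
[4:7]: 26
[5:8]: 26
[6:9]: 29
[7:10]: 36

Max: 41 at [2:5]


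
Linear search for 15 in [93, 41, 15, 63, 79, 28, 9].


i=0: 93!=15
i=1: 41!=15
i=2: 15==15 found!

Found at 2, 3 comps


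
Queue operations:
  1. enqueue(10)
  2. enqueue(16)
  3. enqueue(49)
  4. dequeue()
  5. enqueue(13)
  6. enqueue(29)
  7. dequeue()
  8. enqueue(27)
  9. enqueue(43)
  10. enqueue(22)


enqueue(10) -> [10]
enqueue(16) -> [10, 16]
enqueue(49) -> [10, 16, 49]
dequeue()->10, [16, 49]
enqueue(13) -> [16, 49, 13]
enqueue(29) -> [16, 49, 13, 29]
dequeue()->16, [49, 13, 29]
enqueue(27) -> [49, 13, 29, 27]
enqueue(43) -> [49, 13, 29, 27, 43]
enqueue(22) -> [49, 13, 29, 27, 43, 22]

Final queue: [49, 13, 29, 27, 43, 22]


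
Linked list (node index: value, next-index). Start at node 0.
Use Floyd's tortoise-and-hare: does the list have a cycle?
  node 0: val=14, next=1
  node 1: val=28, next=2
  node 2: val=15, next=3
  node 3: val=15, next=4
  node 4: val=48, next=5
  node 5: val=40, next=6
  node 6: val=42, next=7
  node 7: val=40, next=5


Floyd's tortoise (slow, +1) and hare (fast, +2):
  init: slow=0, fast=0
  step 1: slow=1, fast=2
  step 2: slow=2, fast=4
  step 3: slow=3, fast=6
  step 4: slow=4, fast=5
  step 5: slow=5, fast=7
  step 6: slow=6, fast=6
  slow == fast at node 6: cycle detected

Cycle: yes


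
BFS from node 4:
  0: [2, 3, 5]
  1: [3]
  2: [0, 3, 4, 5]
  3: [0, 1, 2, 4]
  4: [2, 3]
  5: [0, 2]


Visit 4, enqueue [2, 3]
Visit 2, enqueue [0, 5]
Visit 3, enqueue [1]
Visit 0, enqueue []
Visit 5, enqueue []
Visit 1, enqueue []

BFS order: [4, 2, 3, 0, 5, 1]


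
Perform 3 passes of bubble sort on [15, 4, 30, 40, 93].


Initial: [15, 4, 30, 40, 93]
Pass 1: [4, 15, 30, 40, 93] (1 swaps)
Pass 2: [4, 15, 30, 40, 93] (0 swaps)
Pass 3: [4, 15, 30, 40, 93] (0 swaps)

After 3 passes: [4, 15, 30, 40, 93]


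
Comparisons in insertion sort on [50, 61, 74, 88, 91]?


Algorithm: insertion sort
Input: [50, 61, 74, 88, 91]
Sorted: [50, 61, 74, 88, 91]

4


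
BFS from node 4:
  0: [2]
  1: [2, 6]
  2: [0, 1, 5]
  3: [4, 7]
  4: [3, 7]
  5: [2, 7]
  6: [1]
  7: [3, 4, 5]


Visit 4, enqueue [3, 7]
Visit 3, enqueue []
Visit 7, enqueue [5]
Visit 5, enqueue [2]
Visit 2, enqueue [0, 1]
Visit 0, enqueue []
Visit 1, enqueue [6]
Visit 6, enqueue []

BFS order: [4, 3, 7, 5, 2, 0, 1, 6]


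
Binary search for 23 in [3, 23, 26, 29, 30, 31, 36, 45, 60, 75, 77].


Step 1: lo=0, hi=10, mid=5, val=31
Step 2: lo=0, hi=4, mid=2, val=26
Step 3: lo=0, hi=1, mid=0, val=3
Step 4: lo=1, hi=1, mid=1, val=23

Found at index 1


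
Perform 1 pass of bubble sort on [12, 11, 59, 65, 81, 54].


Initial: [12, 11, 59, 65, 81, 54]
Pass 1: [11, 12, 59, 65, 54, 81] (2 swaps)

After 1 pass: [11, 12, 59, 65, 54, 81]


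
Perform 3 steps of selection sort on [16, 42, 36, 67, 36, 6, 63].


Initial: [16, 42, 36, 67, 36, 6, 63]
Step 1: min=6 at 5
  Swap: [6, 42, 36, 67, 36, 16, 63]
Step 2: min=16 at 5
  Swap: [6, 16, 36, 67, 36, 42, 63]
Step 3: min=36 at 2
  Swap: [6, 16, 36, 67, 36, 42, 63]

After 3 steps: [6, 16, 36, 67, 36, 42, 63]


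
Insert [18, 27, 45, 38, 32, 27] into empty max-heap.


Insert 18: [18]
Insert 27: [27, 18]
Insert 45: [45, 18, 27]
Insert 38: [45, 38, 27, 18]
Insert 32: [45, 38, 27, 18, 32]
Insert 27: [45, 38, 27, 18, 32, 27]

Final heap: [45, 38, 27, 18, 32, 27]


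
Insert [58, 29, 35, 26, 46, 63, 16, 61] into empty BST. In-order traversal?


Insert 58: root
Insert 29: L from 58
Insert 35: L from 58 -> R from 29
Insert 26: L from 58 -> L from 29
Insert 46: L from 58 -> R from 29 -> R from 35
Insert 63: R from 58
Insert 16: L from 58 -> L from 29 -> L from 26
Insert 61: R from 58 -> L from 63

In-order: [16, 26, 29, 35, 46, 58, 61, 63]


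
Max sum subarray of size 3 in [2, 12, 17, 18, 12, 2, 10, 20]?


[0:3]: 31
[1:4]: 47
[2:5]: 47
[3:6]: 32
[4:7]: 24
[5:8]: 32

Max: 47 at [1:4]


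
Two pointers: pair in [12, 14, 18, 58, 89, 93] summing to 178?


lo=0(12)+hi=5(93)=105
lo=1(14)+hi=5(93)=107
lo=2(18)+hi=5(93)=111
lo=3(58)+hi=5(93)=151
lo=4(89)+hi=5(93)=182

No pair found


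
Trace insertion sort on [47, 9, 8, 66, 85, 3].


Initial: [47, 9, 8, 66, 85, 3]
Insert 9: [9, 47, 8, 66, 85, 3]
Insert 8: [8, 9, 47, 66, 85, 3]
Insert 66: [8, 9, 47, 66, 85, 3]
Insert 85: [8, 9, 47, 66, 85, 3]
Insert 3: [3, 8, 9, 47, 66, 85]

Sorted: [3, 8, 9, 47, 66, 85]


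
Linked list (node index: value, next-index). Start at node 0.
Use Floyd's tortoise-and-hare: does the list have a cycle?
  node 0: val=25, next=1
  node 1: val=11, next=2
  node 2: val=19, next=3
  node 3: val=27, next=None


Floyd's tortoise (slow, +1) and hare (fast, +2):
  init: slow=0, fast=0
  step 1: slow=1, fast=2
  step 2: fast 2->3->None, no cycle

Cycle: no


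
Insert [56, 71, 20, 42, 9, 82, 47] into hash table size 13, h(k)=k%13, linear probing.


Insert 56: h=4 -> slot 4
Insert 71: h=6 -> slot 6
Insert 20: h=7 -> slot 7
Insert 42: h=3 -> slot 3
Insert 9: h=9 -> slot 9
Insert 82: h=4, 1 probes -> slot 5
Insert 47: h=8 -> slot 8

Table: [None, None, None, 42, 56, 82, 71, 20, 47, 9, None, None, None]


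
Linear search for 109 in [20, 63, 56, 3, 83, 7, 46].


i=0: 20!=109
i=1: 63!=109
i=2: 56!=109
i=3: 3!=109
i=4: 83!=109
i=5: 7!=109
i=6: 46!=109

Not found, 7 comps


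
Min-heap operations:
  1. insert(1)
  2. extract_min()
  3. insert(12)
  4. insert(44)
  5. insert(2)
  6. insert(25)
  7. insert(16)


insert(1) -> [1]
extract_min()->1, []
insert(12) -> [12]
insert(44) -> [12, 44]
insert(2) -> [2, 44, 12]
insert(25) -> [2, 25, 12, 44]
insert(16) -> [2, 16, 12, 44, 25]

Final heap: [2, 16, 12, 44, 25]


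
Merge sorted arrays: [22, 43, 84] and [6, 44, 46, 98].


Take 6 from B
Take 22 from A
Take 43 from A
Take 44 from B
Take 46 from B
Take 84 from A

Merged: [6, 22, 43, 44, 46, 84, 98]


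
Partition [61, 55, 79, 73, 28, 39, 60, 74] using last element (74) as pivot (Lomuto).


Pivot: 74
  61 <= 74: advance i (no swap)
  55 <= 74: advance i (no swap)
  73 <= 74: swap -> [61, 55, 73, 79, 28, 39, 60, 74]
  28 <= 74: swap -> [61, 55, 73, 28, 79, 39, 60, 74]
  39 <= 74: swap -> [61, 55, 73, 28, 39, 79, 60, 74]
  60 <= 74: swap -> [61, 55, 73, 28, 39, 60, 79, 74]
Place pivot at 6: [61, 55, 73, 28, 39, 60, 74, 79]

Partitioned: [61, 55, 73, 28, 39, 60, 74, 79]


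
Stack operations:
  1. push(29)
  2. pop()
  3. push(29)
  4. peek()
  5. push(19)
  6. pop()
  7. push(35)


push(29) -> [29]
pop()->29, []
push(29) -> [29]
peek()->29
push(19) -> [29, 19]
pop()->19, [29]
push(35) -> [29, 35]

Final stack: [29, 35]


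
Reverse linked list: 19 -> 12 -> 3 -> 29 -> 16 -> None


Step 1: curr=19, set curr.next=prev(None) | reversed so far: 19
Step 2: curr=12, set curr.next=prev(19) | reversed so far: 12 -> 19
Step 3: curr=3, set curr.next=prev(12) | reversed so far: 3 -> 12 -> 19
Step 4: curr=29, set curr.next=prev(3) | reversed so far: 29 -> 3 -> 12 -> 19
Step 5: curr=16, set curr.next=prev(29) | reversed so far: 16 -> 29 -> 3 -> 12 -> 19

16 -> 29 -> 3 -> 12 -> 19 -> None


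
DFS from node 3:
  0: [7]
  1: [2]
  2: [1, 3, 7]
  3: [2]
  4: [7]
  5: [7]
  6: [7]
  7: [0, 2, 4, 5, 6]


Visit 3, push [2]
Visit 2, push [7, 1]
Visit 1, push []
Visit 7, push [6, 5, 4, 0]
Visit 0, push []
Visit 4, push []
Visit 5, push []
Visit 6, push []

DFS order: [3, 2, 1, 7, 0, 4, 5, 6]


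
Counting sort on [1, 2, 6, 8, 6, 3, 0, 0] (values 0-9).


Input: [1, 2, 6, 8, 6, 3, 0, 0]
Counts: [2, 1, 1, 1, 0, 0, 2, 0, 1, 0]

Sorted: [0, 0, 1, 2, 3, 6, 6, 8]


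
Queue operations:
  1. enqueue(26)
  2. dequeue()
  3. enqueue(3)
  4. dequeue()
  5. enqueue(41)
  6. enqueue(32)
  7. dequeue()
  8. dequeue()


enqueue(26) -> [26]
dequeue()->26, []
enqueue(3) -> [3]
dequeue()->3, []
enqueue(41) -> [41]
enqueue(32) -> [41, 32]
dequeue()->41, [32]
dequeue()->32, []

Final queue: []


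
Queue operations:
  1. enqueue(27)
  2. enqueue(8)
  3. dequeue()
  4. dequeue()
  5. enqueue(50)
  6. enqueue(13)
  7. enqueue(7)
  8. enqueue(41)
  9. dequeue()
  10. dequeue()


enqueue(27) -> [27]
enqueue(8) -> [27, 8]
dequeue()->27, [8]
dequeue()->8, []
enqueue(50) -> [50]
enqueue(13) -> [50, 13]
enqueue(7) -> [50, 13, 7]
enqueue(41) -> [50, 13, 7, 41]
dequeue()->50, [13, 7, 41]
dequeue()->13, [7, 41]

Final queue: [7, 41]


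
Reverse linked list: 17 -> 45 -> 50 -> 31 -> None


Step 1: curr=17, set curr.next=prev(None) | reversed so far: 17
Step 2: curr=45, set curr.next=prev(17) | reversed so far: 45 -> 17
Step 3: curr=50, set curr.next=prev(45) | reversed so far: 50 -> 45 -> 17
Step 4: curr=31, set curr.next=prev(50) | reversed so far: 31 -> 50 -> 45 -> 17

31 -> 50 -> 45 -> 17 -> None
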